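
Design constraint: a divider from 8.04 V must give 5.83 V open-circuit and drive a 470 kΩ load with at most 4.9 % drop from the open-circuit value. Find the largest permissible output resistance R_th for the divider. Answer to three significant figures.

Loading drop = R_th/(R_th + R_L) ≤ 0.0490, so R_th ≤ R_L · ε/(1−ε) = 470 kΩ × 0.0490/0.9510 = 24.2 kΩ.
(Any R1, R2 with R2/(R1+R2) = 0.725 and R1‖R2 ≤ 24.2 kΩ will meet the spec.)

R_th ≤ 24.2 kΩ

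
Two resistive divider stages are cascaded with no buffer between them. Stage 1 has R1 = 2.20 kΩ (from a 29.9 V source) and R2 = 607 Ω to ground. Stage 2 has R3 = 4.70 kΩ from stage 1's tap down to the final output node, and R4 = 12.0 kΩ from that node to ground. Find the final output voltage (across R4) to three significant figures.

Stage 2 presents R3+R4 = 16700 Ω as a load on stage 1's tap.
Stage 1's lower leg becomes R2‖(R3+R4) = 585.7 Ω, so V_mid = 29.9 × 585.7/2786 = 6.287 V.
Stage 2 is itself unloaded: V_out = V_mid × R4/(R3+R4) = 6.287 × 12000/16700 = 4.52 V.

V_out ≈ 4.52 V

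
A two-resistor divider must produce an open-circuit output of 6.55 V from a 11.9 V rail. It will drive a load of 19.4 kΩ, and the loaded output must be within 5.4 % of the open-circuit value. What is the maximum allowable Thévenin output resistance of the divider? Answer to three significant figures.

R_th ≤ 1.11 kΩ

Loading drop = R_th/(R_th + R_L) ≤ 0.0540, so R_th ≤ R_L · ε/(1−ε) = 19.4 kΩ × 0.0540/0.9460 = 1.11 kΩ.
(Any R1, R2 with R2/(R1+R2) = 0.550 and R1‖R2 ≤ 1.11 kΩ will meet the spec.)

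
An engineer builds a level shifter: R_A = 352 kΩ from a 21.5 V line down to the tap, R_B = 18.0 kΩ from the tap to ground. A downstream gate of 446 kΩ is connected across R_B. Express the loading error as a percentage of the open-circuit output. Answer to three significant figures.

The divider's output (Thévenin) resistance is R_A‖R_B = 17.12 kΩ.
Fractional drop under load = R_th/(R_th + R_L) = 17.12 / (17.12 + 446) = 0.03698.
So the output falls by 3.70 %.

3.70 %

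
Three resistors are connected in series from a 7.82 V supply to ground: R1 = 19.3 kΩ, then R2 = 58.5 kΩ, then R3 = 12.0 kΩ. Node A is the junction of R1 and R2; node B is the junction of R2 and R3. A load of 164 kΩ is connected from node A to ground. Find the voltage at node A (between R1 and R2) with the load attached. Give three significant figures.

Below node A the series string R2+R3 = 70.50 kΩ sits in parallel with the 164 kΩ load: 49.30 kΩ.
V_A = 7.82 × 49.30/(19.3 + 49.30) = 5.62 V.

V ≈ 5.62 V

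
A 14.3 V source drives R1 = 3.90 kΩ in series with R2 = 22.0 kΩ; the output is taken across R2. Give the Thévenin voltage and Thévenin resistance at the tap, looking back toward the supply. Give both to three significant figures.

V_th is the open-circuit tap voltage: 14.3 × 22.0/(3.90 + 22.0) = 12.1 V.
With the supply zeroed, R1 and R2 appear in parallel from the tap: R_th = R1‖R2 = (3.90 × 22.0)/25.90 = 3.31 kΩ.

V_th = 12.1 V, R_th = 3.31 kΩ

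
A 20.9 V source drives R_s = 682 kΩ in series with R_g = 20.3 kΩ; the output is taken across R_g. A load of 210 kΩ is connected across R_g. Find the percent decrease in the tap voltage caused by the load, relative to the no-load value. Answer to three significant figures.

Unloaded V = 20.9 × 20.3/702.3 = 0.60412 V.
Loaded: R_g‖R_L = 18.51 kΩ, giving V = 20.9 × 18.51/700.5 = 0.55227 V.
Drop = (0.60412 − 0.55227) / 0.60412 = 8.58 %.

8.58 %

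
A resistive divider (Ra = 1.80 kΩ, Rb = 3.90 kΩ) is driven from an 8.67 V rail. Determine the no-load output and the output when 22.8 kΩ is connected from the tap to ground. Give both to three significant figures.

Open-circuit: V = 8.67 × 3.90/(1.80 + 3.90) = 5.93 V.
With the load, Rb becomes Rb‖R_L = 3.330 kΩ, so V = 8.67 × 3.330/5.130 = 5.63 V.

Unloaded: 5.93 V; loaded: 5.63 V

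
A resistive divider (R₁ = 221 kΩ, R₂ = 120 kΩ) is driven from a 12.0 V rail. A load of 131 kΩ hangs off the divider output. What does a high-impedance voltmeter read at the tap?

V_out ≈ 2.65 V

The load sits in parallel with R₂: R₂‖R_L = (120 × 131) / (120 + 131) = 62.63 kΩ.
V_out = 12.0 × 62.63 / (221 + 62.63) = 12.0 × 62.63/283.6 = 2.65 V.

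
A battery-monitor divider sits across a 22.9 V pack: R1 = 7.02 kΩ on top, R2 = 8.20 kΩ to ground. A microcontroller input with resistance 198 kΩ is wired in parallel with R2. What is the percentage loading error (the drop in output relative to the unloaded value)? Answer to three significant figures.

1.87 %

The divider's output (Thévenin) resistance is R1‖R2 = 3.782 kΩ.
Fractional drop under load = R_th/(R_th + R_L) = 3.782 / (3.782 + 198) = 0.01874.
So the output falls by 1.87 %.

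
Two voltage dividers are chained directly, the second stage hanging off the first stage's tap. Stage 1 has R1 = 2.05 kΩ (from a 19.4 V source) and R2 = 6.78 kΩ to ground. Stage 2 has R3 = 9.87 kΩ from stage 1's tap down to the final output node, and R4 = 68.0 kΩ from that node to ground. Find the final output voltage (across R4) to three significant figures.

V_out ≈ 12.8 V

Stage 2 presents R3+R4 = 77.87 kΩ as a load on stage 1's tap.
Stage 1's lower leg becomes R2‖(R3+R4) = 6.237 kΩ, so V_mid = 19.4 × 6.237/8.287 = 14.60 V.
Stage 2 is itself unloaded: V_out = V_mid × R4/(R3+R4) = 14.60 × 68.0/77.87 = 12.8 V.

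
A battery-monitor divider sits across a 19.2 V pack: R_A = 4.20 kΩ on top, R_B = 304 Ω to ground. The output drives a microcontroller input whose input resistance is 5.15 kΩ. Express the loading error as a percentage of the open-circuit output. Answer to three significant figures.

The divider's output (Thévenin) resistance is R_A‖R_B = 283.5 Ω.
Fractional drop under load = R_th/(R_th + R_L) = 283.5 / (283.5 + 5150) = 0.05217.
So the output falls by 5.22 %.

5.22 %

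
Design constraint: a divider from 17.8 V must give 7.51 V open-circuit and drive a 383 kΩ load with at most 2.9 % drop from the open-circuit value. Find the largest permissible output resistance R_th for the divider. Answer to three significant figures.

R_th ≤ 11.4 kΩ

Loading drop = R_th/(R_th + R_L) ≤ 0.0290, so R_th ≤ R_L · ε/(1−ε) = 383 kΩ × 0.0290/0.9710 = 11.4 kΩ.
(Any R1, R2 with R2/(R1+R2) = 0.422 and R1‖R2 ≤ 11.4 kΩ will meet the spec.)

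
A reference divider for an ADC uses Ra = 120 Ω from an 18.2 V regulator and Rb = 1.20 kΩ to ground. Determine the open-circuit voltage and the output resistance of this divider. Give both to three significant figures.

V_th = 16.5 V, R_th = 109 Ω

V_th is the open-circuit tap voltage: 18.2 × 1200/(120 + 1200) = 16.5 V.
With the supply zeroed, Ra and Rb appear in parallel from the tap: R_th = Ra‖Rb = (120 × 1200)/1320 = 109 Ω.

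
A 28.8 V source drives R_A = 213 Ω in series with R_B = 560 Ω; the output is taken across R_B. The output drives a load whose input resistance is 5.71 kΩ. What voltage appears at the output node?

The load sits in parallel with R_B: R_B‖R_L = (560 × 5710) / (560 + 5710) = 510.0 Ω.
V_out = 28.8 × 510.0 / (213 + 510.0) = 28.8 × 510.0/723.0 = 20.3 V.

V_out ≈ 20.3 V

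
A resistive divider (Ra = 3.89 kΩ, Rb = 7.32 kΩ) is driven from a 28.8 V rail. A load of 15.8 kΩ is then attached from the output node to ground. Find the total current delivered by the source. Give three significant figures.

I ≈ 3.24 mA

Rb‖R_L = 5.002 kΩ, so the source sees Ra + Rb‖R_L = 8.892 kΩ.
I = 28.8 V / 8.892 kΩ = 3.24 mA.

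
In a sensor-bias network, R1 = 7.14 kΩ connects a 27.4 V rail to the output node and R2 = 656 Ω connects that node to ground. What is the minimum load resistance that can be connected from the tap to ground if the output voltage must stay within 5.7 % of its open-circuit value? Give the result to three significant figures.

Output resistance R_th = R1‖R2 = (7140 × 656)/7796 = 600.8 Ω.
The fractional drop is R_th/(R_th + R_L); requiring this ≤ 0.0570 gives R_L ≥ R_th(1/0.0570 − 1) = 600.8 × 16.54 = 9.94 kΩ.

R_L(min) ≈ 9.94 kΩ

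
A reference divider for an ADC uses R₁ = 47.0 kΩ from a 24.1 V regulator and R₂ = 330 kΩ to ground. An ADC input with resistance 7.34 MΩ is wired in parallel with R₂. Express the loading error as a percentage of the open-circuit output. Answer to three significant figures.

0.557 %

The divider's output (Thévenin) resistance is R₁‖R₂ = 41.14 kΩ.
Fractional drop under load = R_th/(R_th + R_L) = 41.14 / (41.14 + 7340) = 0.005574.
So the output falls by 0.557 %.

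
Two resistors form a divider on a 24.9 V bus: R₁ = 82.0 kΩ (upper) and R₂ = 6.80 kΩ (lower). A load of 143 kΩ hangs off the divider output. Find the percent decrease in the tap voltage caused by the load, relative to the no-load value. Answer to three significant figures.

The divider's output (Thévenin) resistance is R₁‖R₂ = 6.279 kΩ.
Fractional drop under load = R_th/(R_th + R_L) = 6.279 / (6.279 + 143) = 0.04206.
So the output falls by 4.21 %.

4.21 %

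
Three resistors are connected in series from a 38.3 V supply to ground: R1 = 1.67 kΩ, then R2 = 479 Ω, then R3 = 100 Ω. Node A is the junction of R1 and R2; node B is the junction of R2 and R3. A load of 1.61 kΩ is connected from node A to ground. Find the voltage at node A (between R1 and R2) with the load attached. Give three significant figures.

V ≈ 7.78 V

Below node A the series string R2+R3 = 579.0 Ω sits in parallel with the 1610 Ω load: 425.9 Ω.
V_A = 38.3 × 425.9/(1670 + 425.9) = 7.78 V.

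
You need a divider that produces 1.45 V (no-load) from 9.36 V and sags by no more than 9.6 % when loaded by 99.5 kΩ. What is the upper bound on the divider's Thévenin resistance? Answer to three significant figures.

Loading drop = R_th/(R_th + R_L) ≤ 0.0960, so R_th ≤ R_L · ε/(1−ε) = 99.5 kΩ × 0.0960/0.9040 = 10.6 kΩ.

R_th ≤ 10.6 kΩ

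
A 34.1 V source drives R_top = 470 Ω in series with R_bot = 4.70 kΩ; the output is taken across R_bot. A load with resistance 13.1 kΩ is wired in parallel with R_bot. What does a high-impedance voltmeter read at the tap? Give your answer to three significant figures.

V_out ≈ 30.0 V

The load sits in parallel with R_bot: R_bot‖R_L = (4700 × 13100) / (4700 + 13100) = 3459 Ω.
V_out = 34.1 × 3459 / (470 + 3459) = 34.1 × 3459/3929 = 30.0 V.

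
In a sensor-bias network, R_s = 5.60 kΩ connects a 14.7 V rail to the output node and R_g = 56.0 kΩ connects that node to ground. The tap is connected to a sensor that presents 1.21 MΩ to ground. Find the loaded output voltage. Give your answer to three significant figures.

V_out ≈ 13.3 V

The load sits in parallel with R_g: R_g‖R_L = (56.0 × 1210) / (56.0 + 1210) = 53.52 kΩ.
V_out = 14.7 × 53.52 / (5.60 + 53.52) = 14.7 × 53.52/59.12 = 13.3 V.
(Unloaded it would have been 13.4 V.)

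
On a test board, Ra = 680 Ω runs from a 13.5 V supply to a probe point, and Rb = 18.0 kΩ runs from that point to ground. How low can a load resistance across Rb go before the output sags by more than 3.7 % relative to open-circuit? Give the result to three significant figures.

Output resistance R_th = Ra‖Rb = (680 × 18000)/18680 = 655.2 Ω.
The fractional drop is R_th/(R_th + R_L); requiring this ≤ 0.0370 gives R_L ≥ R_th(1/0.0370 − 1) = 655.2 × 26.03 = 17.1 kΩ.

R_L(min) ≈ 17.1 kΩ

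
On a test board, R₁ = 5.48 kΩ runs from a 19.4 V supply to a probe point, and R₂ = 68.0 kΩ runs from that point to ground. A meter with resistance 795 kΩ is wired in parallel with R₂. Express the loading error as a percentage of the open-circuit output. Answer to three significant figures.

The divider's output (Thévenin) resistance is R₁‖R₂ = 5.071 kΩ.
Fractional drop under load = R_th/(R_th + R_L) = 5.071 / (5.071 + 795) = 0.006339.
So the output falls by 0.634 %.

0.634 %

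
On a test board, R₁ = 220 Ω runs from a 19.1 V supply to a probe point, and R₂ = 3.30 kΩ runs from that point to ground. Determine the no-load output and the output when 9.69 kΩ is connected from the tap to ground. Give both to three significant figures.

Unloaded: 17.9 V; loaded: 17.5 V

Open-circuit: V = 19.1 × 3300/(220 + 3300) = 17.9 V.
With the load, R₂ becomes R₂‖R_L = 2462 Ω, so V = 19.1 × 2462/2682 = 17.5 V.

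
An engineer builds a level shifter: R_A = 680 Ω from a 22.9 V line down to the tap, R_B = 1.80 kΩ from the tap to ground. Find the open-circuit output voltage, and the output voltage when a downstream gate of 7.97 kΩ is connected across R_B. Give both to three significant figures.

Open-circuit: V = 22.9 × 1800/(680 + 1800) = 16.6 V.
With the load, R_B becomes R_B‖R_L = 1468 Ω, so V = 22.9 × 1468/2148 = 15.7 V.

Unloaded: 16.6 V; loaded: 15.7 V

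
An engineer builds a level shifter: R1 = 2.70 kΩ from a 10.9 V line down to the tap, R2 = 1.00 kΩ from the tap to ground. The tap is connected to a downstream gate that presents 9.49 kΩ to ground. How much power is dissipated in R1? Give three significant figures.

Total resistance from the source is R1 + (R2‖R_L) = 3.605 kΩ, so I = 10.9/3.605 kΩ = 3.024 mA.
P = I²·R1 = (3.024 mA)² × 2.70 kΩ = 24.7 mW.

P ≈ 24.7 mW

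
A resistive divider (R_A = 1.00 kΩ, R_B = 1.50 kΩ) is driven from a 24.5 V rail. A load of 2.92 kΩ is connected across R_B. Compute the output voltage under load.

V_out ≈ 12.2 V

The load sits in parallel with R_B: R_B‖R_L = (1.50 × 2.92) / (1.50 + 2.92) = 0.9910 kΩ.
V_out = 24.5 × 0.9910 / (1.00 + 0.9910) = 24.5 × 0.9910/1.991 = 12.2 V.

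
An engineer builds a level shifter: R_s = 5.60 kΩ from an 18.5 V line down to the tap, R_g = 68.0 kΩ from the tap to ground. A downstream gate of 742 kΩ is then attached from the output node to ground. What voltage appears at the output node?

V_out ≈ 17.0 V

The load sits in parallel with R_g: R_g‖R_L = (68.0 × 742) / (68.0 + 742) = 62.29 kΩ.
V_out = 18.5 × 62.29 / (5.60 + 62.29) = 18.5 × 62.29/67.89 = 17.0 V.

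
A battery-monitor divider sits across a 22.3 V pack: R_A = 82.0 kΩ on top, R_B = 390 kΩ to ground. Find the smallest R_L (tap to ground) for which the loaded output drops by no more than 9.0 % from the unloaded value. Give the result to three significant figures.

R_L(min) ≈ 685 kΩ

Output resistance R_th = R_A‖R_B = (82.0 × 390)/472.0 = 67.75 kΩ.
The fractional drop is R_th/(R_th + R_L); requiring this ≤ 0.0900 gives R_L ≥ R_th(1/0.0900 − 1) = 67.75 × 10.11 = 685 kΩ.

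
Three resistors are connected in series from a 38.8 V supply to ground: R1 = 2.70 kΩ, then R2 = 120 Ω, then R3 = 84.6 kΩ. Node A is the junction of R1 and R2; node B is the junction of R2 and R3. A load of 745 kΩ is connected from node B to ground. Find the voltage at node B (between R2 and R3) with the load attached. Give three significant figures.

At node B, R3 is in parallel with the load: R3‖R_L = 75970 Ω.
Below node A the resistance is R2 + (R3‖R_L) = 76090 Ω, so V_A = 38.8 × 76090/78790 = 37.47 V.
Then V_B = V_A × (R3‖R_L)/(R2 + R3‖R_L) = 37.47 × 75970/76090 = 37.4 V.

V ≈ 37.4 V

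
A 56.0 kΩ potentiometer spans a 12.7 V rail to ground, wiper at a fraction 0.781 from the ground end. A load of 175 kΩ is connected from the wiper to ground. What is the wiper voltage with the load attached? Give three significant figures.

V ≈ 9.40 V

The wiper splits the pot into (1−α)R = 12.26 kΩ above and αR = 43.74 kΩ below.
Lower section ‖ load = 34.99 kΩ.
V_wiper = 12.7 × 34.99/(12.26 + 34.99) = 9.40 V.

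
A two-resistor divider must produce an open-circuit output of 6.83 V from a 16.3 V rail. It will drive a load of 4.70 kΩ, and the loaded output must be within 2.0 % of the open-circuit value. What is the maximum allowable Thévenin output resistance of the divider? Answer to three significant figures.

R_th ≤ 95.9 Ω

Loading drop = R_th/(R_th + R_L) ≤ 0.0200, so R_th ≤ R_L · ε/(1−ε) = 4.70 kΩ × 0.0200/0.9800 = 95.9 Ω.
(Any R1, R2 with R2/(R1+R2) = 0.419 and R1‖R2 ≤ 95.9 Ω will meet the spec.)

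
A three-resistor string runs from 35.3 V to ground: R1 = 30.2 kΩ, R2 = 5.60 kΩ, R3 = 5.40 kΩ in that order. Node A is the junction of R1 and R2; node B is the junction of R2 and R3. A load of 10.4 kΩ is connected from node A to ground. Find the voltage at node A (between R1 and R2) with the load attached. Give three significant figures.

V ≈ 5.31 V

Below node A the series string R2+R3 = 11.00 kΩ sits in parallel with the 10.4 kΩ load: 5.346 kΩ.
V_A = 35.3 × 5.346/(30.2 + 5.346) = 5.31 V.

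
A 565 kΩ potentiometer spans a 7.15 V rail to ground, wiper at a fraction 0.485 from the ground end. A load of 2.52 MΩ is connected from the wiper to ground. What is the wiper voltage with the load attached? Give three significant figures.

V ≈ 3.28 V

The wiper splits the pot into (1−α)R = 291.0 kΩ above and αR = 274.0 kΩ below.
Lower section ‖ load = 247.1 kΩ.
V_wiper = 7.15 × 247.1/(291.0 + 247.1) = 3.28 V.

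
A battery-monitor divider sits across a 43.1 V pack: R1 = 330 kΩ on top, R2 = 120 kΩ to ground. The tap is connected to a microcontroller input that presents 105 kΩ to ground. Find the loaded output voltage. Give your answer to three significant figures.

The load sits in parallel with R2: R2‖R_L = (120 × 105) / (120 + 105) = 56.00 kΩ.
V_out = 43.1 × 56.00 / (330 + 56.00) = 43.1 × 56.00/386.0 = 6.25 V.

V_out ≈ 6.25 V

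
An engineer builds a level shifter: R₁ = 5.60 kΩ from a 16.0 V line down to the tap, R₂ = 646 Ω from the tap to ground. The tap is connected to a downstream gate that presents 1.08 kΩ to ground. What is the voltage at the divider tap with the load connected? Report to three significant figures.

The load sits in parallel with R₂: R₂‖R_L = (646 × 1080) / (646 + 1080) = 404.2 Ω.
V_out = 16.0 × 404.2 / (5600 + 404.2) = 16.0 × 404.2/6004 = 1.08 V.

V_out ≈ 1.08 V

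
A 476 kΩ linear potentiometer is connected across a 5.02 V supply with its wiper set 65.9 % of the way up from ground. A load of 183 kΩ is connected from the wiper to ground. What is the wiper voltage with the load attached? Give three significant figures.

The wiper splits the pot into (1−α)R = 162.3 kΩ above and αR = 313.7 kΩ below.
Lower section ‖ load = 115.6 kΩ.
V_wiper = 5.02 × 115.6/(162.3 + 115.6) = 2.09 V.

V ≈ 2.09 V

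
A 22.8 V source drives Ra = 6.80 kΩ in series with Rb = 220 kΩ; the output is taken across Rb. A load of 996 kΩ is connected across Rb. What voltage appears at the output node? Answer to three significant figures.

V_out ≈ 22.0 V

The load sits in parallel with Rb: Rb‖R_L = (220 × 996) / (220 + 996) = 180.2 kΩ.
V_out = 22.8 × 180.2 / (6.80 + 180.2) = 22.8 × 180.2/187.0 = 22.0 V.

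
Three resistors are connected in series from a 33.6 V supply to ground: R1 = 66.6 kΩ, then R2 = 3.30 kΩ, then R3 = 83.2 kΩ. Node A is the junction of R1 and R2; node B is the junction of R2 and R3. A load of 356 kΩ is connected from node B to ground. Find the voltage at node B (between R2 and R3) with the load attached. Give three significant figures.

At node B, R3 is in parallel with the load: R3‖R_L = 67.44 kΩ.
Below node A the resistance is R2 + (R3‖R_L) = 70.74 kΩ, so V_A = 33.6 × 70.74/137.3 = 17.31 V.
Then V_B = V_A × (R3‖R_L)/(R2 + R3‖R_L) = 17.31 × 67.44/70.74 = 16.5 V.

V ≈ 16.5 V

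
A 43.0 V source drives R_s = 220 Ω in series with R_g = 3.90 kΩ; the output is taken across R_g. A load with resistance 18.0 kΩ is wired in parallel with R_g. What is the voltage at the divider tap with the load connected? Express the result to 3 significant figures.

V_out ≈ 40.2 V

The load sits in parallel with R_g: R_g‖R_L = (3900 × 18000) / (3900 + 18000) = 3205 Ω.
V_out = 43.0 × 3205 / (220 + 3205) = 43.0 × 3205/3425 = 40.2 V.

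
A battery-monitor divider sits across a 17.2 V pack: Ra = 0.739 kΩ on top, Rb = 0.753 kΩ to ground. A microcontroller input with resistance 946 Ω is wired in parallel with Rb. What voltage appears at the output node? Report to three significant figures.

The load sits in parallel with Rb: Rb‖R_L = (753 × 946) / (753 + 946) = 419.3 Ω.
V_out = 17.2 × 419.3 / (739 + 419.3) = 17.2 × 419.3/1158 = 6.23 V.

V_out ≈ 6.23 V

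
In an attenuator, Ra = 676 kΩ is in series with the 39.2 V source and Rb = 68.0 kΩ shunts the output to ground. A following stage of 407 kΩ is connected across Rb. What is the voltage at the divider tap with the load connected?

The load sits in parallel with Rb: Rb‖R_L = (68.0 × 407) / (68.0 + 407) = 58.27 kΩ.
V_out = 39.2 × 58.27 / (676 + 58.27) = 39.2 × 58.27/734.3 = 3.11 V.

V_out ≈ 3.11 V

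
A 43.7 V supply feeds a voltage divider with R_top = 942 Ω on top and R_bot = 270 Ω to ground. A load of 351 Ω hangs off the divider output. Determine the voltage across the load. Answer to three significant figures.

V_out ≈ 6.09 V

The load sits in parallel with R_bot: R_bot‖R_L = (270 × 351) / (270 + 351) = 152.6 Ω.
V_out = 43.7 × 152.6 / (942 + 152.6) = 43.7 × 152.6/1095 = 6.09 V.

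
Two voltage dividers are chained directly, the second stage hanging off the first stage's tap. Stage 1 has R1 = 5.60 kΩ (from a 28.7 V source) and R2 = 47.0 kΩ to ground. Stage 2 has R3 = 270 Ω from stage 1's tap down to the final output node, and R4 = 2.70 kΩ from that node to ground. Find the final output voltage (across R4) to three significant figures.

Stage 2 presents R3+R4 = 2970 Ω as a load on stage 1's tap.
Stage 1's lower leg becomes R2‖(R3+R4) = 2793 Ω, so V_mid = 28.7 × 2793/8393 = 9.552 V.
Stage 2 is itself unloaded: V_out = V_mid × R4/(R3+R4) = 9.552 × 2700/2970 = 8.68 V.

V_out ≈ 8.68 V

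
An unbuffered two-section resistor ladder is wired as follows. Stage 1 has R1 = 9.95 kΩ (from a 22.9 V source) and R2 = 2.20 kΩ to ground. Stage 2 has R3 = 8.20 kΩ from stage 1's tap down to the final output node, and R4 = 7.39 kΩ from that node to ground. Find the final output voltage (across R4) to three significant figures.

V_out ≈ 1.76 V

Stage 2 presents R3+R4 = 15.59 kΩ as a load on stage 1's tap.
Stage 1's lower leg becomes R2‖(R3+R4) = 1.928 kΩ, so V_mid = 22.9 × 1.928/11.88 = 3.717 V.
Stage 2 is itself unloaded: V_out = V_mid × R4/(R3+R4) = 3.717 × 7.39/15.59 = 1.76 V.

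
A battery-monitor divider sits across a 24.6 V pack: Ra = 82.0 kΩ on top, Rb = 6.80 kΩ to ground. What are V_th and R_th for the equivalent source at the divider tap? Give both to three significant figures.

V_th is the open-circuit tap voltage: 24.6 × 6.80/(82.0 + 6.80) = 1.88 V.
With the supply zeroed, Ra and Rb appear in parallel from the tap: R_th = Ra‖Rb = (82.0 × 6.80)/88.80 = 6.28 kΩ.

V_th = 1.88 V, R_th = 6.28 kΩ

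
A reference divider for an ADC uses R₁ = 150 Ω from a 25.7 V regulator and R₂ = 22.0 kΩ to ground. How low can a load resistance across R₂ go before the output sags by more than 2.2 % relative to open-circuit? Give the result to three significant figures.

Output resistance R_th = R₁‖R₂ = (150 × 22000)/22150 = 149.0 Ω.
The fractional drop is R_th/(R_th + R_L); requiring this ≤ 0.0220 gives R_L ≥ R_th(1/0.0220 − 1) = 149.0 × 44.45 = 6.62 kΩ.

R_L(min) ≈ 6.62 kΩ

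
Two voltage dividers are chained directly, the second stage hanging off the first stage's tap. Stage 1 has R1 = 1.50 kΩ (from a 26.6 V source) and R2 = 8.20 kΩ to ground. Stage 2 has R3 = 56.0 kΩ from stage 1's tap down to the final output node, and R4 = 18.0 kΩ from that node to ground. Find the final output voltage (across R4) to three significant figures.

V_out ≈ 5.38 V

Stage 2 presents R3+R4 = 74.00 kΩ as a load on stage 1's tap.
Stage 1's lower leg becomes R2‖(R3+R4) = 7.382 kΩ, so V_mid = 26.6 × 7.382/8.882 = 22.11 V.
Stage 2 is itself unloaded: V_out = V_mid × R4/(R3+R4) = 22.11 × 18.0/74.00 = 5.38 V.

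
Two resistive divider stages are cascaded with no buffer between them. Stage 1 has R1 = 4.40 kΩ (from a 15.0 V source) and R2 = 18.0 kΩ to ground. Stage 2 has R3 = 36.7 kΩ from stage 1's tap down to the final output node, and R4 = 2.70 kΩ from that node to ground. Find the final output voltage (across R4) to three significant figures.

Stage 2 presents R3+R4 = 39.40 kΩ as a load on stage 1's tap.
Stage 1's lower leg becomes R2‖(R3+R4) = 12.36 kΩ, so V_mid = 15.0 × 12.36/16.76 = 11.06 V.
Stage 2 is itself unloaded: V_out = V_mid × R4/(R3+R4) = 11.06 × 2.70/39.40 = 0.758 V.

V_out ≈ 0.758 V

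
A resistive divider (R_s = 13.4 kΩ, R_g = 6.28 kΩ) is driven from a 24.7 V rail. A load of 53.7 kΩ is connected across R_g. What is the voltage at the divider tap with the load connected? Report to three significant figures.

V_out ≈ 7.30 V

The load sits in parallel with R_g: R_g‖R_L = (6.28 × 53.7) / (6.28 + 53.7) = 5.622 kΩ.
V_out = 24.7 × 5.622 / (13.4 + 5.622) = 24.7 × 5.622/19.02 = 7.30 V.
(Unloaded it would have been 7.88 V.)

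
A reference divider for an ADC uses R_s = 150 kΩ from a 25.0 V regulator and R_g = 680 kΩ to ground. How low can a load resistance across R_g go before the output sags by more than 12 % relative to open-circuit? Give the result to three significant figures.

R_L(min) ≈ 901 kΩ

Output resistance R_th = R_s‖R_g = (150 × 680)/830.0 = 122.9 kΩ.
The fractional drop is R_th/(R_th + R_L); requiring this ≤ 0.120 gives R_L ≥ R_th(1/0.120 − 1) = 122.9 × 7.333 = 901 kΩ.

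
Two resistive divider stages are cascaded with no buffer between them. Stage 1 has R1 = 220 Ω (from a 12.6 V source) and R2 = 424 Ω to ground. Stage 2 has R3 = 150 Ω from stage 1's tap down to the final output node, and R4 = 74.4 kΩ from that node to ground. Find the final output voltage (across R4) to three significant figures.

Stage 2 presents R3+R4 = 74550 Ω as a load on stage 1's tap.
Stage 1's lower leg becomes R2‖(R3+R4) = 421.6 Ω, so V_mid = 12.6 × 421.6/641.6 = 8.280 V.
Stage 2 is itself unloaded: V_out = V_mid × R4/(R3+R4) = 8.280 × 74400/74550 = 8.26 V.

V_out ≈ 8.26 V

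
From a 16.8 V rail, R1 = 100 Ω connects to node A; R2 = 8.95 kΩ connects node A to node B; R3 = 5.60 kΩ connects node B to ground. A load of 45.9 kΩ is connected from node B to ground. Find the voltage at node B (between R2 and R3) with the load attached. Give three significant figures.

At node B, R3 is in parallel with the load: R3‖R_L = 4991 Ω.
Below node A the resistance is R2 + (R3‖R_L) = 13940 Ω, so V_A = 16.8 × 13940/14040 = 16.68 V.
Then V_B = V_A × (R3‖R_L)/(R2 + R3‖R_L) = 16.68 × 4991/13940 = 5.97 V.

V ≈ 5.97 V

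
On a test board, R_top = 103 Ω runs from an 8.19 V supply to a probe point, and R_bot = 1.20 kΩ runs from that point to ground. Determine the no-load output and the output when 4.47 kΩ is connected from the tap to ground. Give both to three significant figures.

Unloaded: 7.54 V; loaded: 7.39 V

Open-circuit: V = 8.19 × 1200/(103 + 1200) = 7.54 V.
With the load, R_bot becomes R_bot‖R_L = 946.0 Ω, so V = 8.19 × 946.0/1049 = 7.39 V.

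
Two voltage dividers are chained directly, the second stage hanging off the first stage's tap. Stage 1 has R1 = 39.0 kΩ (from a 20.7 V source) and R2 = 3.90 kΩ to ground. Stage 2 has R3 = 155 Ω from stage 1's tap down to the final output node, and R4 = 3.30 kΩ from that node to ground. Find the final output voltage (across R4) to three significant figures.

V_out ≈ 0.887 V

Stage 2 presents R3+R4 = 3455 Ω as a load on stage 1's tap.
Stage 1's lower leg becomes R2‖(R3+R4) = 1832 Ω, so V_mid = 20.7 × 1832/40830 = 0.9288 V.
Stage 2 is itself unloaded: V_out = V_mid × R4/(R3+R4) = 0.9288 × 3300/3455 = 0.887 V.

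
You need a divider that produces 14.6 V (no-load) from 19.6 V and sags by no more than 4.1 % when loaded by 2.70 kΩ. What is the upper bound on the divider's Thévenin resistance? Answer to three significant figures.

R_th ≤ 115 Ω

Loading drop = R_th/(R_th + R_L) ≤ 0.0410, so R_th ≤ R_L · ε/(1−ε) = 2.70 kΩ × 0.0410/0.9590 = 115 Ω.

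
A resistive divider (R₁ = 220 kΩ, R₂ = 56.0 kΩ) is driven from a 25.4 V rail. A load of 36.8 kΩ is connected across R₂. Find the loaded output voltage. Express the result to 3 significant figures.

V_out ≈ 2.33 V

The load sits in parallel with R₂: R₂‖R_L = (56.0 × 36.8) / (56.0 + 36.8) = 22.21 kΩ.
V_out = 25.4 × 22.21 / (220 + 22.21) = 25.4 × 22.21/242.2 = 2.33 V.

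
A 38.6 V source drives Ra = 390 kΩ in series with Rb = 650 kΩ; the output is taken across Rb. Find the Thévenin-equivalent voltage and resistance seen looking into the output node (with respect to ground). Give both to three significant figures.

V_th is the open-circuit tap voltage: 38.6 × 650/(390 + 650) = 24.1 V.
With the supply zeroed, Ra and Rb appear in parallel from the tap: R_th = Ra‖Rb = (390 × 650)/1040 = 244 kΩ.

V_th = 24.1 V, R_th = 244 kΩ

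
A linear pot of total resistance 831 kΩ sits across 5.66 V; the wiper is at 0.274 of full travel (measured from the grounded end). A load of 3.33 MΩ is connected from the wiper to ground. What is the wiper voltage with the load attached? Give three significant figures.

V ≈ 1.48 V

The wiper splits the pot into (1−α)R = 603.3 kΩ above and αR = 227.7 kΩ below.
Lower section ‖ load = 213.1 kΩ.
V_wiper = 5.66 × 213.1/(603.3 + 213.1) = 1.48 V.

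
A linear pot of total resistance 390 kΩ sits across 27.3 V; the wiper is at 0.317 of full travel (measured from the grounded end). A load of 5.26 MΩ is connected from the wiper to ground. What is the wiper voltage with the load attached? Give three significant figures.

V ≈ 8.52 V

The wiper splits the pot into (1−α)R = 266.4 kΩ above and αR = 123.6 kΩ below.
Lower section ‖ load = 120.8 kΩ.
V_wiper = 27.3 × 120.8/(266.4 + 120.8) = 8.52 V.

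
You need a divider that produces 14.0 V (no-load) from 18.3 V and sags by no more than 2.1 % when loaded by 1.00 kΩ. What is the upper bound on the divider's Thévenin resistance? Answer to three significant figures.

R_th ≤ 21.5 Ω

Loading drop = R_th/(R_th + R_L) ≤ 0.0210, so R_th ≤ R_L · ε/(1−ε) = 1.00 kΩ × 0.0210/0.9790 = 21.5 Ω.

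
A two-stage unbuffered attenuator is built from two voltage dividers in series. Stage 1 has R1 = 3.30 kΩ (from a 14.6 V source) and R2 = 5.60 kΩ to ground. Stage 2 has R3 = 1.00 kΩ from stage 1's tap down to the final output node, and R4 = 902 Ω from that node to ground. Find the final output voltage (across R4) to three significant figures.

Stage 2 presents R3+R4 = 1902 Ω as a load on stage 1's tap.
Stage 1's lower leg becomes R2‖(R3+R4) = 1420 Ω, so V_mid = 14.6 × 1420/4720 = 4.392 V.
Stage 2 is itself unloaded: V_out = V_mid × R4/(R3+R4) = 4.392 × 902/1902 = 2.08 V.

V_out ≈ 2.08 V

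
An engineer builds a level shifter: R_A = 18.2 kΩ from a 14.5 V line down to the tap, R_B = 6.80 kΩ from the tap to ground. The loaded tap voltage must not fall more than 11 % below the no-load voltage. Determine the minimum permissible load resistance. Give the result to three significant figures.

R_L(min) ≈ 40.1 kΩ

Output resistance R_th = R_A‖R_B = (18.2 × 6.80)/25.00 = 4.950 kΩ.
The fractional drop is R_th/(R_th + R_L); requiring this ≤ 0.110 gives R_L ≥ R_th(1/0.110 − 1) = 4.950 × 8.091 = 40.1 kΩ.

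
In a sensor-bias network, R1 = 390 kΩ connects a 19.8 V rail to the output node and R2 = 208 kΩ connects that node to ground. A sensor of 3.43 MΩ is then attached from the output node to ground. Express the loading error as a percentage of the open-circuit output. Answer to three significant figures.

3.80 %

The divider's output (Thévenin) resistance is R1‖R2 = 135.7 kΩ.
Fractional drop under load = R_th/(R_th + R_L) = 135.7 / (135.7 + 3430) = 0.03804.
So the output falls by 3.80 %.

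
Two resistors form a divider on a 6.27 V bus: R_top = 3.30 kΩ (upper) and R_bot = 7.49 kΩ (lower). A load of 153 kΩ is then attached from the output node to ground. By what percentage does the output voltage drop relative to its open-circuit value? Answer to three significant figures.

1.48 %

The divider's output (Thévenin) resistance is R_top‖R_bot = 2.291 kΩ.
Fractional drop under load = R_th/(R_th + R_L) = 2.291 / (2.291 + 153) = 0.01475.
So the output falls by 1.48 %.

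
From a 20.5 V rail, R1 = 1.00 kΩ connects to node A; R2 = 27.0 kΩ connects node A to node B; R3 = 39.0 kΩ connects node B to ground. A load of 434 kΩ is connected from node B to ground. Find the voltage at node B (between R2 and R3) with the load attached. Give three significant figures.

V ≈ 11.5 V

At node B, R3 is in parallel with the load: R3‖R_L = 35.78 kΩ.
Below node A the resistance is R2 + (R3‖R_L) = 62.78 kΩ, so V_A = 20.5 × 62.78/63.78 = 20.18 V.
Then V_B = V_A × (R3‖R_L)/(R2 + R3‖R_L) = 20.18 × 35.78/62.78 = 11.5 V.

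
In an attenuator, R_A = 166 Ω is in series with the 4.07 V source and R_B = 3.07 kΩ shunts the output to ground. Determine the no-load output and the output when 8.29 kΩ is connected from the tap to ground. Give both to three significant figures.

Unloaded: 3.86 V; loaded: 3.79 V

Open-circuit: V = 4.07 × 3070/(166 + 3070) = 3.86 V.
With the load, R_B becomes R_B‖R_L = 2240 Ω, so V = 4.07 × 2240/2406 = 3.79 V.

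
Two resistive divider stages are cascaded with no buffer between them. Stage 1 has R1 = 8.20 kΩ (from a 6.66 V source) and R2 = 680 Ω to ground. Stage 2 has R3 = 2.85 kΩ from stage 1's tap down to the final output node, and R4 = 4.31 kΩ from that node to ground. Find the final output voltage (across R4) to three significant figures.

V_out ≈ 0.282 V

Stage 2 presents R3+R4 = 7160 Ω as a load on stage 1's tap.
Stage 1's lower leg becomes R2‖(R3+R4) = 621.0 Ω, so V_mid = 6.66 × 621.0/8821 = 0.4689 V.
Stage 2 is itself unloaded: V_out = V_mid × R4/(R3+R4) = 0.4689 × 4310/7160 = 0.282 V.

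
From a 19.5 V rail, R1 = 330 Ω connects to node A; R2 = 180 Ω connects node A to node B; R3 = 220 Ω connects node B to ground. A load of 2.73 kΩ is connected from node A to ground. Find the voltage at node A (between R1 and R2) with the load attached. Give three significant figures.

V ≈ 10.0 V

Below node A the series string R2+R3 = 400.0 Ω sits in parallel with the 2730 Ω load: 348.9 Ω.
V_A = 19.5 × 348.9/(330 + 348.9) = 10.0 V.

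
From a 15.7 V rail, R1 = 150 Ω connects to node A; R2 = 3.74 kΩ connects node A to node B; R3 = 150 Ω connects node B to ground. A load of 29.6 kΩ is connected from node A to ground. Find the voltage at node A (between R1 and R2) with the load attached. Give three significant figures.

Below node A the series string R2+R3 = 3890 Ω sits in parallel with the 29600 Ω load: 3438 Ω.
V_A = 15.7 × 3438/(150 + 3438) = 15.0 V.

V ≈ 15.0 V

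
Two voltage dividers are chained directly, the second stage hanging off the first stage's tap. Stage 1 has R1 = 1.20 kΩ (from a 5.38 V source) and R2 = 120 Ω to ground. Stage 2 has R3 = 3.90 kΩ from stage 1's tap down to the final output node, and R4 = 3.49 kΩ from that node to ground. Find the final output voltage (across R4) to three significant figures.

V_out ≈ 0.228 V

Stage 2 presents R3+R4 = 7390 Ω as a load on stage 1's tap.
Stage 1's lower leg becomes R2‖(R3+R4) = 118.1 Ω, so V_mid = 5.38 × 118.1/1318 = 0.4820 V.
Stage 2 is itself unloaded: V_out = V_mid × R4/(R3+R4) = 0.4820 × 3490/7390 = 0.228 V.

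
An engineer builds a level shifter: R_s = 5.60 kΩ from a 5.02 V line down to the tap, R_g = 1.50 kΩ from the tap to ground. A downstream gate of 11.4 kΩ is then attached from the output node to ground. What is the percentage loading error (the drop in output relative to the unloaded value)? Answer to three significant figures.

The divider's output (Thévenin) resistance is R_s‖R_g = 1.183 kΩ.
Fractional drop under load = R_th/(R_th + R_L) = 1.183 / (1.183 + 11.4) = 0.09402.
So the output falls by 9.40 %.

9.40 %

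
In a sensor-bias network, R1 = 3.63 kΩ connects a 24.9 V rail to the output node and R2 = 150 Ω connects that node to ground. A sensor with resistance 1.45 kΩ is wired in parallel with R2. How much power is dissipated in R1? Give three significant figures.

Total resistance from the source is R1 + (R2‖R_L) = 3766 Ω, so I = 24.9/3766 Ω = 6.612 mA.
P = I²·R1 = (6.612 mA)² × 3.63 kΩ = 159 mW.

P ≈ 159 mW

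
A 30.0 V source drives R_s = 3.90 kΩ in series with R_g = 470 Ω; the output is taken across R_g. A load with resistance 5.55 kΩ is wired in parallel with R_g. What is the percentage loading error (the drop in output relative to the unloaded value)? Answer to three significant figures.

7.03 %

The divider's output (Thévenin) resistance is R_s‖R_g = 419.5 Ω.
Fractional drop under load = R_th/(R_th + R_L) = 419.5 / (419.5 + 5550) = 0.07027.
So the output falls by 7.03 %.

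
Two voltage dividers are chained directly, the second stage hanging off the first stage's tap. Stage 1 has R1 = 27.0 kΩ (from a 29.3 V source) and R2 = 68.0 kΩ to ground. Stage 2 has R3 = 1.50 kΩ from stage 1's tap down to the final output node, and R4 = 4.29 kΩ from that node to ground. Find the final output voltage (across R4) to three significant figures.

Stage 2 presents R3+R4 = 5.790 kΩ as a load on stage 1's tap.
Stage 1's lower leg becomes R2‖(R3+R4) = 5.336 kΩ, so V_mid = 29.3 × 5.336/32.34 = 4.835 V.
Stage 2 is itself unloaded: V_out = V_mid × R4/(R3+R4) = 4.835 × 4.29/5.790 = 3.58 V.

V_out ≈ 3.58 V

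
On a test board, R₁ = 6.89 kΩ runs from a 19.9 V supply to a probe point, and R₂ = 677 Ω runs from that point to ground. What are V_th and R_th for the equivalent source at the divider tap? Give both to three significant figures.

V_th = 1.78 V, R_th = 616 Ω

V_th is the open-circuit tap voltage: 19.9 × 677/(6890 + 677) = 1.78 V.
With the supply zeroed, R₁ and R₂ appear in parallel from the tap: R_th = R₁‖R₂ = (6890 × 677)/7567 = 616 Ω.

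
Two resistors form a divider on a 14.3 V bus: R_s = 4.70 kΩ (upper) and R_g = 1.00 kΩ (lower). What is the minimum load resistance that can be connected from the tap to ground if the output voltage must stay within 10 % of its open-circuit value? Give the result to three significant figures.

R_L(min) ≈ 7.42 kΩ

Output resistance R_th = R_s‖R_g = (4700 × 1000)/5700 = 824.6 Ω.
The fractional drop is R_th/(R_th + R_L); requiring this ≤ 0.100 gives R_L ≥ R_th(1/0.100 − 1) = 824.6 × 9.000 = 7.42 kΩ.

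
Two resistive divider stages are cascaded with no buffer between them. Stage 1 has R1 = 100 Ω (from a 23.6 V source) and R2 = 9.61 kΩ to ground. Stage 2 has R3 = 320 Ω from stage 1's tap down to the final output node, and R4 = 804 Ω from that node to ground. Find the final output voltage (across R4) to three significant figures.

Stage 2 presents R3+R4 = 1124 Ω as a load on stage 1's tap.
Stage 1's lower leg becomes R2‖(R3+R4) = 1006 Ω, so V_mid = 23.6 × 1006/1106 = 21.47 V.
Stage 2 is itself unloaded: V_out = V_mid × R4/(R3+R4) = 21.47 × 804/1124 = 15.4 V.

V_out ≈ 15.4 V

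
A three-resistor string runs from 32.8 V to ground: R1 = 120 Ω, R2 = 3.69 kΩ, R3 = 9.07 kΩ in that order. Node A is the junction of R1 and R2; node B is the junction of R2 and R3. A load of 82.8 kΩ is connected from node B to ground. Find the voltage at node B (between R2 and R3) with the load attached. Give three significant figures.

At node B, R3 is in parallel with the load: R3‖R_L = 8175 Ω.
Below node A the resistance is R2 + (R3‖R_L) = 11860 Ω, so V_A = 32.8 × 11860/11980 = 32.47 V.
Then V_B = V_A × (R3‖R_L)/(R2 + R3‖R_L) = 32.47 × 8175/11860 = 22.4 V.

V ≈ 22.4 V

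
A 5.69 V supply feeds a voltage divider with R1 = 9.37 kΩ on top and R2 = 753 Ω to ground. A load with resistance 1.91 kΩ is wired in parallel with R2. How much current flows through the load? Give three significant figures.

R2‖R_L = 540.1 Ω; V_out = 5.69 × 540.1/9910 = 0.3101 V.
I_L = V_out / R_L = 0.3101 / 1.91 kΩ = 0.162 mA.

I_L ≈ 0.162 mA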